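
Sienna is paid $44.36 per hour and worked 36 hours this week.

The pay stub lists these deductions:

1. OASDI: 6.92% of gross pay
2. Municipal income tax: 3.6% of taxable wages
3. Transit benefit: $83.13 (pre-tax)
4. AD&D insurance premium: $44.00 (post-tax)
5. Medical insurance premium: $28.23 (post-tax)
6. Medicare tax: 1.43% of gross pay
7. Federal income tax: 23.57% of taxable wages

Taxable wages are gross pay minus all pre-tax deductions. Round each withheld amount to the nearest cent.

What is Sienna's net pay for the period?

Gross pay: 36 × $44.36 = $1,596.96
Transit benefit: $83.13
Taxable wages = $1,596.96 − $83.13 = $1,513.83
Municipal income tax: $1,513.83 × 0.036 = $54.50
Federal income tax: $1,513.83 × 0.2357 = $356.81
Medicare tax: $1,596.96 × 0.0143 = $22.84
OASDI: $1,596.96 × 0.0692 = $110.51
Medical insurance premium: $28.23
AD&D insurance premium: $44.00
Total deductions = $83.13 + $54.50 + $356.81 + $22.84 + $110.51 + $28.23 + $44.00 = $700.02
Net pay = $1,596.96 − $700.02 = $896.94

$896.94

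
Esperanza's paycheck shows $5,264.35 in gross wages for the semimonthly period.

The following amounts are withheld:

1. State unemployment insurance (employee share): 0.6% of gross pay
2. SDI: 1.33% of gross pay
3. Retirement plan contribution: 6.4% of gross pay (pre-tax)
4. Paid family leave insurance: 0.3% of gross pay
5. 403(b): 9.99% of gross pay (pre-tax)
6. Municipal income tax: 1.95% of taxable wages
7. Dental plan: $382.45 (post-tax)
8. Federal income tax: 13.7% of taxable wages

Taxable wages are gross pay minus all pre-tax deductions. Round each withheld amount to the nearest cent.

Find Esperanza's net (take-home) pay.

$3,212.83

403(b): $5,264.35 × 0.0999 = $525.91
Retirement plan contribution: $5,264.35 × 0.064 = $336.92
Pre-tax total = $525.91 + $336.92 = $862.83
Taxable wages = $5,264.35 − $862.83 = $4,401.52
Federal income tax: $4,401.52 × 0.137 = $603.01
Municipal income tax: $4,401.52 × 0.0195 = $85.83
State unemployment insurance (employee share): $5,264.35 × 0.006 = $31.59
Paid family leave insurance: $5,264.35 × 0.003 = $15.79
SDI: $5,264.35 × 0.0133 = $70.02
Dental plan: $382.45
Total deductions = $525.91 + $336.92 + $603.01 + $85.83 + $31.59 + $15.79 + $70.02 + $382.45 = $2,051.52
Net pay = $5,264.35 − $2,051.52 = $3,212.83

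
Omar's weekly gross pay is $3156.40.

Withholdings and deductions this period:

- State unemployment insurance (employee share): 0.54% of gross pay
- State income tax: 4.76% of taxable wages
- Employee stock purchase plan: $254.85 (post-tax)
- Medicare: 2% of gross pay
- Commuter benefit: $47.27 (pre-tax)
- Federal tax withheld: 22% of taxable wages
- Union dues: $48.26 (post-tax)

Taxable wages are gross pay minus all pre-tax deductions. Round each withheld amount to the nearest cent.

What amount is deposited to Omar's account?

Commuter benefit: $47.27
Taxable wages = $3156.40 − $47.27 = $3109.13
State income tax: $3109.13 × 0.0476 = $147.99
Federal tax withheld: $3109.13 × 0.22 = $684.01
State unemployment insurance (employee share): $3156.40 × 0.0054 = $17.04
Medicare: $3156.40 × 0.02 = $63.13
Union dues: $48.26
Employee stock purchase plan: $254.85
Total deductions = $47.27 + $147.99 + $684.01 + $17.04 + $63.13 + $48.26 + $254.85 = $1262.55
Net pay = $3156.40 − $1262.55 = $1893.85

$1893.85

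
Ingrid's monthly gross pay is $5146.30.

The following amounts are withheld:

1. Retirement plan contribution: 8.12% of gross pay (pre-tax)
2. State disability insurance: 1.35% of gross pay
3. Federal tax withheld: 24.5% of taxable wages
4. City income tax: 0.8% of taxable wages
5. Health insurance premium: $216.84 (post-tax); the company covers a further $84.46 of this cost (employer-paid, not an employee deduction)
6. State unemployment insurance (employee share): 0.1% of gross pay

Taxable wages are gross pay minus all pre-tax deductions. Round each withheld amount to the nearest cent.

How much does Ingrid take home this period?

Retirement plan contribution: $5146.30 × 0.0812 = $417.88
Taxable wages = $5146.30 − $417.88 = $4728.42
Federal tax withheld: $4728.42 × 0.245 = $1158.46
City income tax: $4728.42 × 0.008 = $37.83
State disability insurance: $5146.30 × 0.0135 = $69.48
State unemployment insurance (employee share): $5146.30 × 0.001 = $5.15
Health insurance premium: $216.84
(Employer's $84.46 toward health insurance premium is not withheld from the employee.)
Total deductions = $417.88 + $1158.46 + $37.83 + $69.48 + $5.15 + $216.84 = $1905.64
Net pay = $5146.30 − $1905.64 = $3240.66

$3240.66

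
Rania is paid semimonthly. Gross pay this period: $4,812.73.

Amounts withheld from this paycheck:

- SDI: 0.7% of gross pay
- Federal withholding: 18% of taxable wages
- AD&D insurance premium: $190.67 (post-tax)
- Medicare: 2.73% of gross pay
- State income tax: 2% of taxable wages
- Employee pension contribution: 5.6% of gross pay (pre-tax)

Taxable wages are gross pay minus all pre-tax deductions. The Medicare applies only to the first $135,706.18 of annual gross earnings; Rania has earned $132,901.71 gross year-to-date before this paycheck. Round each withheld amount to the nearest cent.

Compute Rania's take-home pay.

Employee pension contribution: $4,812.73 × 0.056 = $269.51
Taxable wages = $4,812.73 − $269.51 = $4,543.22
State income tax: $4,543.22 × 0.02 = $90.86
Federal withholding: $4,543.22 × 0.18 = $817.78
SDI: $4,812.73 × 0.007 = $33.69
Medicare: only $135,706.18 − $132,901.71 = $2,804.47 of this check is subject → $2,804.47 × 0.0273 = $76.56
AD&D insurance premium: $190.67
Total deductions = $269.51 + $90.86 + $817.78 + $33.69 + $76.56 + $190.67 = $1,479.07
Net pay = $4,812.73 − $1,479.07 = $3,333.66

$3,333.66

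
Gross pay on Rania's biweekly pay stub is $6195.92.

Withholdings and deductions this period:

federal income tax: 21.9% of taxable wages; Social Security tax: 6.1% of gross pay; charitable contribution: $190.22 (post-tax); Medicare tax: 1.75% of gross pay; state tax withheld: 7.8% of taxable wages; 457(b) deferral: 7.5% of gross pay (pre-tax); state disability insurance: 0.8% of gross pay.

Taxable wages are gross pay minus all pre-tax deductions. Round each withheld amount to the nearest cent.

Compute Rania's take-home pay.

$3302.88

457(b) deferral: $6195.92 × 0.075 = $464.69
Taxable wages = $6195.92 − $464.69 = $5731.23
State tax withheld: $5731.23 × 0.078 = $447.04
Federal income tax: $5731.23 × 0.219 = $1255.14
Medicare tax: $6195.92 × 0.0175 = $108.43
Social Security tax: $6195.92 × 0.061 = $377.95
State disability insurance: $6195.92 × 0.008 = $49.57
Charitable contribution: $190.22
Total deductions = $464.69 + $447.04 + $1255.14 + $108.43 + $377.95 + $49.57 + $190.22 = $2893.04
Net pay = $6195.92 − $2893.04 = $3302.88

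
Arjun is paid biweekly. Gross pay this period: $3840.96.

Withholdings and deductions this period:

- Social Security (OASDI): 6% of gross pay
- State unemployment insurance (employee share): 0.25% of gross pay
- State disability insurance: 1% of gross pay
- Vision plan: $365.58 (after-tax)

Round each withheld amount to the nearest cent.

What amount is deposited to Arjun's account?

State unemployment insurance (employee share): $3840.96 × 0.0025 = $9.60
State disability insurance: $3840.96 × 0.01 = $38.41
Social Security (OASDI): $3840.96 × 0.06 = $230.46
Vision plan: $365.58
Total deductions = $9.60 + $38.41 + $230.46 + $365.58 = $644.05
Net pay = $3840.96 − $644.05 = $3196.91

$3196.91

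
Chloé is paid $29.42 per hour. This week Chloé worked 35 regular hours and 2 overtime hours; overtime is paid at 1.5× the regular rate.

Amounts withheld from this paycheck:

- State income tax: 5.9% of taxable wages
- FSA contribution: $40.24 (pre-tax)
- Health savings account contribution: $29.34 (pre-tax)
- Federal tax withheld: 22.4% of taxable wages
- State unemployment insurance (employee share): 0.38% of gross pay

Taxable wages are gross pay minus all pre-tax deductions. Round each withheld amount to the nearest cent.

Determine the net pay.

$747.44

Regular pay: 35 × $29.42 = $1,029.70
Overtime pay: 2 × $29.42 × 1.5 = $88.26
Gross pay = $1,029.70 + $88.26 = $1,117.96
FSA contribution: $40.24
Health savings account contribution: $29.34
Pre-tax total = $40.24 + $29.34 = $69.58
Taxable wages = $1,117.96 − $69.58 = $1,048.38
State income tax: $1,048.38 × 0.059 = $61.85
Federal tax withheld: $1,048.38 × 0.224 = $234.84
State unemployment insurance (employee share): $1,117.96 × 0.0038 = $4.25
Total deductions = $40.24 + $29.34 + $61.85 + $234.84 + $4.25 = $370.52
Net pay = $1,117.96 − $370.52 = $747.44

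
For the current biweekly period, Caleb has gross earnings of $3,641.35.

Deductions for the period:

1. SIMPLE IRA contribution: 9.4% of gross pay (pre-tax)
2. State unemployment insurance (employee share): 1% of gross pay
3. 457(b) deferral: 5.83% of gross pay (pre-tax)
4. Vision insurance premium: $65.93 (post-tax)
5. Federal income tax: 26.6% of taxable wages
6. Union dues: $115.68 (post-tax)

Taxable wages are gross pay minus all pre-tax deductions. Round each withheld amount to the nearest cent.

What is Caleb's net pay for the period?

457(b) deferral: $3,641.35 × 0.0583 = $212.29
SIMPLE IRA contribution: $3,641.35 × 0.094 = $342.29
Pre-tax total = $212.29 + $342.29 = $554.58
Taxable wages = $3,641.35 − $554.58 = $3,086.77
Federal income tax: $3,086.77 × 0.266 = $821.08
State unemployment insurance (employee share): $3,641.35 × 0.01 = $36.41
Vision insurance premium: $65.93
Union dues: $115.68
Total deductions = $212.29 + $342.29 + $821.08 + $36.41 + $65.93 + $115.68 = $1,593.68
Net pay = $3,641.35 − $1,593.68 = $2,047.67

$2,047.67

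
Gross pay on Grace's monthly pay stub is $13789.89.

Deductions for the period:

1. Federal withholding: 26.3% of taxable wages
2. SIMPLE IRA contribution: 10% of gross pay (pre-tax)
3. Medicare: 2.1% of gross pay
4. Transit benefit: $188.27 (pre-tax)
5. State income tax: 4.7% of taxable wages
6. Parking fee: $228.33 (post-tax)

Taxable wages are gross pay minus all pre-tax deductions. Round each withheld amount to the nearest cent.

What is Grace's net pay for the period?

$7915.70

Transit benefit: $188.27
SIMPLE IRA contribution: $13789.89 × 0.1 = $1378.99
Pre-tax total = $188.27 + $1378.99 = $1567.26
Taxable wages = $13789.89 − $1567.26 = $12222.63
State income tax: $12222.63 × 0.047 = $574.46
Federal withholding: $12222.63 × 0.263 = $3214.55
Medicare: $13789.89 × 0.021 = $289.59
Parking fee: $228.33
Total deductions = $188.27 + $1378.99 + $574.46 + $3214.55 + $289.59 + $228.33 = $5874.19
Net pay = $13789.89 − $5874.19 = $7915.70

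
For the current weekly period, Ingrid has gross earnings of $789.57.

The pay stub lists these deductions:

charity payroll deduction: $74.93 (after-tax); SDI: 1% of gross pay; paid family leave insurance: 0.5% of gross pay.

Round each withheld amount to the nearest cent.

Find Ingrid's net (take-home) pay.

$702.79

SDI: $789.57 × 0.01 = $7.90
Paid family leave insurance: $789.57 × 0.005 = $3.95
Charity payroll deduction: $74.93
Total deductions = $7.90 + $3.95 + $74.93 = $86.78
Net pay = $789.57 − $86.78 = $702.79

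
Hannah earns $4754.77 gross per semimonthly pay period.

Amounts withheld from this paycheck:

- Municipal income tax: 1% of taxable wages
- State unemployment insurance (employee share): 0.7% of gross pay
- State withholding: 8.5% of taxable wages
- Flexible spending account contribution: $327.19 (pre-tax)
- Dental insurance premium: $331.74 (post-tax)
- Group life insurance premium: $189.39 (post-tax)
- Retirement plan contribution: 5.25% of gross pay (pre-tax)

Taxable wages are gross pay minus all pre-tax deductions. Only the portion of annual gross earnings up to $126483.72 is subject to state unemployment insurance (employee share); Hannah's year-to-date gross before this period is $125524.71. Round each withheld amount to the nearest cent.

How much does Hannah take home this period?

Flexible spending account contribution: $327.19
Retirement plan contribution: $4754.77 × 0.0525 = $249.63
Pre-tax total = $327.19 + $249.63 = $576.82
Taxable wages = $4754.77 − $576.82 = $4177.95
State withholding: $4177.95 × 0.085 = $355.13
Municipal income tax: $4177.95 × 0.01 = $41.78
State unemployment insurance (employee share): only $126483.72 − $125524.71 = $959.01 of this check is subject → $959.01 × 0.007 = $6.71
Dental insurance premium: $331.74
Group life insurance premium: $189.39
Total deductions = $327.19 + $249.63 + $355.13 + $41.78 + $6.71 + $331.74 + $189.39 = $1501.57
Net pay = $4754.77 − $1501.57 = $3253.20

$3253.20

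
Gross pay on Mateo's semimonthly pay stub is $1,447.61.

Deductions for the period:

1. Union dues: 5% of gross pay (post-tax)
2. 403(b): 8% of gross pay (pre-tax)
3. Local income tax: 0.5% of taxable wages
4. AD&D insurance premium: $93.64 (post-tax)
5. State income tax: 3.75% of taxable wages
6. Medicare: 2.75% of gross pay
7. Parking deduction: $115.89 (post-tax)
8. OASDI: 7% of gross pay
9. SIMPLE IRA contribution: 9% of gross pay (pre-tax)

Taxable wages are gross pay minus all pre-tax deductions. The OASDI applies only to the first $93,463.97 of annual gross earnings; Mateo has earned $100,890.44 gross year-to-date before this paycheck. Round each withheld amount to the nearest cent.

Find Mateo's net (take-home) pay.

$828.73

403(b): $1,447.61 × 0.08 = $115.81
SIMPLE IRA contribution: $1,447.61 × 0.09 = $130.28
Pre-tax total = $115.81 + $130.28 = $246.09
Taxable wages = $1,447.61 − $246.09 = $1,201.52
State income tax: $1,201.52 × 0.0375 = $45.06
Local income tax: $1,201.52 × 0.005 = $6.01
Medicare: $1,447.61 × 0.0275 = $39.81
OASDI: annual cap $93,463.97 already reached (YTD $100,890.44), so $0.00
Union dues: $1,447.61 × 0.05 = $72.38
AD&D insurance premium: $93.64
Parking deduction: $115.89
Total deductions = $115.81 + $130.28 + $45.06 + $6.01 + $39.81 + $0.00 + $72.38 + $93.64 + $115.89 = $618.88
Net pay = $1,447.61 − $618.88 = $828.73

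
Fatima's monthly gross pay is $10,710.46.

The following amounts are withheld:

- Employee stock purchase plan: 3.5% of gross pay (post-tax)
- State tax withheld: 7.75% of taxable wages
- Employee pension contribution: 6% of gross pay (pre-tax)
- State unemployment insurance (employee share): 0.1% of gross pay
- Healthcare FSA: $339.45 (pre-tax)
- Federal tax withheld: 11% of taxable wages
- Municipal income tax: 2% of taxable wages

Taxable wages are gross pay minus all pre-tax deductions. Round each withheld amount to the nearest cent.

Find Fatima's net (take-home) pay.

$7,324.16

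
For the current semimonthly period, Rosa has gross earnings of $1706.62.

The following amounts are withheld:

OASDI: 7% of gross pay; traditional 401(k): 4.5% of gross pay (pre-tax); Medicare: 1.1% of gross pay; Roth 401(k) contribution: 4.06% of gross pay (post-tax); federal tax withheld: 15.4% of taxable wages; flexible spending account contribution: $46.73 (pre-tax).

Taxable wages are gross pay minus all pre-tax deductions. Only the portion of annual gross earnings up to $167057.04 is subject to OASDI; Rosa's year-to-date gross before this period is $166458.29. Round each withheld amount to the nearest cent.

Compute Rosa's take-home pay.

Traditional 401(k): $1706.62 × 0.045 = $76.80
Flexible spending account contribution: $46.73
Pre-tax total = $76.80 + $46.73 = $123.53
Taxable wages = $1706.62 − $123.53 = $1583.09
Federal tax withheld: $1583.09 × 0.154 = $243.80
OASDI: only $167057.04 − $166458.29 = $598.75 of this check is subject → $598.75 × 0.07 = $41.91
Medicare: $1706.62 × 0.011 = $18.77
Roth 401(k) contribution: $1706.62 × 0.0406 = $69.29
Total deductions = $76.80 + $46.73 + $243.80 + $41.91 + $18.77 + $69.29 = $497.30
Net pay = $1706.62 − $497.30 = $1209.32

$1209.32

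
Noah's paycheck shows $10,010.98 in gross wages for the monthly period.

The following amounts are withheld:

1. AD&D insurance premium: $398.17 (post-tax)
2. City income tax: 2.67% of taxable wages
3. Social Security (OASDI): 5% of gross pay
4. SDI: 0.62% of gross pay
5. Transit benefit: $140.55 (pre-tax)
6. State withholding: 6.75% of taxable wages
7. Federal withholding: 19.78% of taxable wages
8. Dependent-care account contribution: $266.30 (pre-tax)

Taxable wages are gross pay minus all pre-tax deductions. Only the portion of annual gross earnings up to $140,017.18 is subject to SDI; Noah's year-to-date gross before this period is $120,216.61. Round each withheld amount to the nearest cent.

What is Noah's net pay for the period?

$5,838.93

Dependent-care account contribution: $266.30
Transit benefit: $140.55
Pre-tax total = $266.30 + $140.55 = $406.85
Taxable wages = $10,010.98 − $406.85 = $9,604.13
State withholding: $9,604.13 × 0.0675 = $648.28
Federal withholding: $9,604.13 × 0.1978 = $1,899.70
City income tax: $9,604.13 × 0.0267 = $256.43
Social Security (OASDI): $10,010.98 × 0.05 = $500.55
SDI: cap not yet reached, full $10,010.98 is subject → $10,010.98 × 0.0062 = $62.07
AD&D insurance premium: $398.17
Total deductions = $266.30 + $140.55 + $648.28 + $1,899.70 + $256.43 + $500.55 + $62.07 + $398.17 = $4,172.05
Net pay = $10,010.98 − $4,172.05 = $5,838.93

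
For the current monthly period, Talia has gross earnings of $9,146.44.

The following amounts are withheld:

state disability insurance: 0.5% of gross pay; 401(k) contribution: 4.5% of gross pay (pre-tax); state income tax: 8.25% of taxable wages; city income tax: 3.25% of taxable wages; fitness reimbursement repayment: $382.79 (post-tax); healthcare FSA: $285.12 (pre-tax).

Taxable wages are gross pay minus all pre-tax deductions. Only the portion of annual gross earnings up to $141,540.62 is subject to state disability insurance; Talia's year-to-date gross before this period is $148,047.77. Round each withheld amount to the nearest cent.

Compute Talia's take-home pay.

$7,095.22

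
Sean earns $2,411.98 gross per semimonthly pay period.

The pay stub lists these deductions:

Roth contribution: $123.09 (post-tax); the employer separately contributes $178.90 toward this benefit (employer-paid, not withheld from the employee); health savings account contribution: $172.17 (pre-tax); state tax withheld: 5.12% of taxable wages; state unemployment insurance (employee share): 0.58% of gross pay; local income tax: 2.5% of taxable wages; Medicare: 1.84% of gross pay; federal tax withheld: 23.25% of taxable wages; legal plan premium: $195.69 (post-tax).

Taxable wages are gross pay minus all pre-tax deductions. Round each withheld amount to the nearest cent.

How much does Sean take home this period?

$1,171.22

Health savings account contribution: $172.17
Taxable wages = $2,411.98 − $172.17 = $2,239.81
State tax withheld: $2,239.81 × 0.0512 = $114.68
Local income tax: $2,239.81 × 0.025 = $56.00
Federal tax withheld: $2,239.81 × 0.2325 = $520.76
State unemployment insurance (employee share): $2,411.98 × 0.0058 = $13.99
Medicare: $2,411.98 × 0.0184 = $44.38
Roth contribution: $123.09
Legal plan premium: $195.69
(Employer's $178.90 toward Roth contribution is not withheld from the employee.)
Total deductions = $172.17 + $114.68 + $56.00 + $520.76 + $13.99 + $44.38 + $123.09 + $195.69 = $1,240.76
Net pay = $2,411.98 − $1,240.76 = $1,171.22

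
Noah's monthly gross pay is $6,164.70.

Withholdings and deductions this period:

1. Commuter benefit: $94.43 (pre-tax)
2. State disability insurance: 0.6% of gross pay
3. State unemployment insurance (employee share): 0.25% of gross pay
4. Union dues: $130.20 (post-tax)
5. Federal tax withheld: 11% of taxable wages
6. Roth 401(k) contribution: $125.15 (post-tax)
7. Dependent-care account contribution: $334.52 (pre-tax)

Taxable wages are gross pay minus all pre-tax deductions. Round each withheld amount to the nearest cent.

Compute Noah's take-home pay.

Commuter benefit: $94.43
Dependent-care account contribution: $334.52
Pre-tax total = $94.43 + $334.52 = $428.95
Taxable wages = $6,164.70 − $428.95 = $5,735.75
Federal tax withheld: $5,735.75 × 0.11 = $630.93
State unemployment insurance (employee share): $6,164.70 × 0.0025 = $15.41
State disability insurance: $6,164.70 × 0.006 = $36.99
Union dues: $130.20
Roth 401(k) contribution: $125.15
Total deductions = $94.43 + $334.52 + $630.93 + $15.41 + $36.99 + $130.20 + $125.15 = $1,367.63
Net pay = $6,164.70 − $1,367.63 = $4,797.07

$4,797.07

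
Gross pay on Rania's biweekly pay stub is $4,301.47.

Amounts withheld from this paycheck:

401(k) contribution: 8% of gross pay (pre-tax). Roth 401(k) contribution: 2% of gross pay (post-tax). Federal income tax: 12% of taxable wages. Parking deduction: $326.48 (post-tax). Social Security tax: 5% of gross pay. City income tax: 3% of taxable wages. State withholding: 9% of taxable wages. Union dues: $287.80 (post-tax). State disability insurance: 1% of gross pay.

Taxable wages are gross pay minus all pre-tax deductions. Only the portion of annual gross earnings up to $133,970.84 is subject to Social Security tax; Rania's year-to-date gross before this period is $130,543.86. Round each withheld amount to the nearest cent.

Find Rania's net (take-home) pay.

$2,092.92

401(k) contribution: $4,301.47 × 0.08 = $344.12
Taxable wages = $4,301.47 − $344.12 = $3,957.35
City income tax: $3,957.35 × 0.03 = $118.72
Federal income tax: $3,957.35 × 0.12 = $474.88
State withholding: $3,957.35 × 0.09 = $356.16
Social Security tax: only $133,970.84 − $130,543.86 = $3,426.98 of this check is subject → $3,426.98 × 0.05 = $171.35
State disability insurance: $4,301.47 × 0.01 = $43.01
Roth 401(k) contribution: $4,301.47 × 0.02 = $86.03
Union dues: $287.80
Parking deduction: $326.48
Total deductions = $344.12 + $118.72 + $474.88 + $356.16 + $171.35 + $43.01 + $86.03 + $287.80 + $326.48 = $2,208.55
Net pay = $4,301.47 − $2,208.55 = $2,092.92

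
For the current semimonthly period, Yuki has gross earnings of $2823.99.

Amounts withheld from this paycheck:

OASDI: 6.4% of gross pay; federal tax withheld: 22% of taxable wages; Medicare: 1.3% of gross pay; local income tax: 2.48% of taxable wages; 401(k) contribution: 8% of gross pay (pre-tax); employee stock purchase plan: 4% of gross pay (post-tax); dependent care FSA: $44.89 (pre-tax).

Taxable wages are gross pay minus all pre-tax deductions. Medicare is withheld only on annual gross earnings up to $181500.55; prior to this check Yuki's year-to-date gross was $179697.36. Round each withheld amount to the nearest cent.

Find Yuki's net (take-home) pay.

401(k) contribution: $2823.99 × 0.08 = $225.92
Dependent care FSA: $44.89
Pre-tax total = $225.92 + $44.89 = $270.81
Taxable wages = $2823.99 − $270.81 = $2553.18
Local income tax: $2553.18 × 0.0248 = $63.32
Federal tax withheld: $2553.18 × 0.22 = $561.70
OASDI: $2823.99 × 0.064 = $180.74
Medicare: only $181500.55 − $179697.36 = $1803.19 of this check is subject → $1803.19 × 0.013 = $23.44
Employee stock purchase plan: $2823.99 × 0.04 = $112.96
Total deductions = $225.92 + $44.89 + $63.32 + $561.70 + $180.74 + $23.44 + $112.96 = $1212.97
Net pay = $2823.99 − $1212.97 = $1611.02

$1611.02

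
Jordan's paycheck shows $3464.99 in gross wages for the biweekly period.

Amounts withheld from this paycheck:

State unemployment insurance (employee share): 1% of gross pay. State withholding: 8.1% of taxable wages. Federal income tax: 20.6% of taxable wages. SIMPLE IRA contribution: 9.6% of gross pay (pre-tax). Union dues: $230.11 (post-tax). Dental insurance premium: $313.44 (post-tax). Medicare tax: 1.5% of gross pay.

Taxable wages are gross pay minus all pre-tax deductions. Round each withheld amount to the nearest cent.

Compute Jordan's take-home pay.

SIMPLE IRA contribution: $3464.99 × 0.096 = $332.64
Taxable wages = $3464.99 − $332.64 = $3132.35
Federal income tax: $3132.35 × 0.206 = $645.26
State withholding: $3132.35 × 0.081 = $253.72
State unemployment insurance (employee share): $3464.99 × 0.01 = $34.65
Medicare tax: $3464.99 × 0.015 = $51.97
Union dues: $230.11
Dental insurance premium: $313.44
Total deductions = $332.64 + $645.26 + $253.72 + $34.65 + $51.97 + $230.11 + $313.44 = $1861.79
Net pay = $3464.99 − $1861.79 = $1603.20

$1603.20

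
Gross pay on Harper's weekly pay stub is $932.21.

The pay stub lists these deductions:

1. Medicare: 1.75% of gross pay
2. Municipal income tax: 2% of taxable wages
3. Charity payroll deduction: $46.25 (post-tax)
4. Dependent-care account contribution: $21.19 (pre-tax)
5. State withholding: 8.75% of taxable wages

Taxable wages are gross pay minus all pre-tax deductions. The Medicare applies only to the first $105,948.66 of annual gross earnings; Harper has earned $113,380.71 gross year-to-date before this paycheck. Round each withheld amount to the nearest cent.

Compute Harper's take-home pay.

Dependent-care account contribution: $21.19
Taxable wages = $932.21 − $21.19 = $911.02
State withholding: $911.02 × 0.0875 = $79.71
Municipal income tax: $911.02 × 0.02 = $18.22
Medicare: annual cap $105,948.66 already reached (YTD $113,380.71), so $0.00
Charity payroll deduction: $46.25
Total deductions = $21.19 + $79.71 + $18.22 + $0.00 + $46.25 = $165.37
Net pay = $932.21 − $165.37 = $766.84

$766.84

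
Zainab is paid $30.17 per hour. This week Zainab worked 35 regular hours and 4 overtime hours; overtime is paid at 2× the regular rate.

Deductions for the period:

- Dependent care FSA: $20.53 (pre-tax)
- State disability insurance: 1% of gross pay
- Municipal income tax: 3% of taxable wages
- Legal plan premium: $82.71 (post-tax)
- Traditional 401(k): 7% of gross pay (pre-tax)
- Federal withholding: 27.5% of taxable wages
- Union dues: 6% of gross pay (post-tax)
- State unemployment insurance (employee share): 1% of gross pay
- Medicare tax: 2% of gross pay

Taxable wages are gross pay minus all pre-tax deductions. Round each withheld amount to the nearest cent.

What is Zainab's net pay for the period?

Regular pay: 35 × $30.17 = $1,055.95
Overtime pay: 4 × $30.17 × 2 = $241.36
Gross pay = $1,055.95 + $241.36 = $1,297.31
Traditional 401(k): $1,297.31 × 0.07 = $90.81
Dependent care FSA: $20.53
Pre-tax total = $90.81 + $20.53 = $111.34
Taxable wages = $1,297.31 − $111.34 = $1,185.97
Municipal income tax: $1,185.97 × 0.03 = $35.58
Federal withholding: $1,185.97 × 0.275 = $326.14
State unemployment insurance (employee share): $1,297.31 × 0.01 = $12.97
State disability insurance: $1,297.31 × 0.01 = $12.97
Medicare tax: $1,297.31 × 0.02 = $25.95
Legal plan premium: $82.71
Union dues: $1,297.31 × 0.06 = $77.84
Total deductions = $90.81 + $20.53 + $35.58 + $326.14 + $12.97 + $12.97 + $25.95 + $82.71 + $77.84 = $685.50
Net pay = $1,297.31 − $685.50 = $611.81

$611.81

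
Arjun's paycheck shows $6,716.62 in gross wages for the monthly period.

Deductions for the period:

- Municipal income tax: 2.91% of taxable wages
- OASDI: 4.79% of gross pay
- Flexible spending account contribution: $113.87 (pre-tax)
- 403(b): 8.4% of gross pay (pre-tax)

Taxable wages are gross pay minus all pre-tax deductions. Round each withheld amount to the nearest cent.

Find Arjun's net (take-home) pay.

Flexible spending account contribution: $113.87
403(b): $6,716.62 × 0.084 = $564.20
Pre-tax total = $113.87 + $564.20 = $678.07
Taxable wages = $6,716.62 − $678.07 = $6,038.55
Municipal income tax: $6,038.55 × 0.0291 = $175.72
OASDI: $6,716.62 × 0.0479 = $321.73
Total deductions = $113.87 + $564.20 + $175.72 + $321.73 = $1,175.52
Net pay = $6,716.62 − $1,175.52 = $5,541.10

$5,541.10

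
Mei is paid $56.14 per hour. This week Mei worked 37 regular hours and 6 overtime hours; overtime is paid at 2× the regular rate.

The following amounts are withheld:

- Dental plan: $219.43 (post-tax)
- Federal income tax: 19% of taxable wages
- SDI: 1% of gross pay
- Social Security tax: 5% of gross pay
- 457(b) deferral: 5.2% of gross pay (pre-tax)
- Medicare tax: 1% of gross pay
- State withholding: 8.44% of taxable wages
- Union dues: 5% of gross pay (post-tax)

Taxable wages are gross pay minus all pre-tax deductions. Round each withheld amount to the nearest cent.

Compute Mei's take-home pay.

$1,342.70

Regular pay: 37 × $56.14 = $2,077.18
Overtime pay: 6 × $56.14 × 2 = $673.68
Gross pay = $2,077.18 + $673.68 = $2,750.86
457(b) deferral: $2,750.86 × 0.052 = $143.04
Taxable wages = $2,750.86 − $143.04 = $2,607.82
Federal income tax: $2,607.82 × 0.19 = $495.49
State withholding: $2,607.82 × 0.0844 = $220.10
SDI: $2,750.86 × 0.01 = $27.51
Medicare tax: $2,750.86 × 0.01 = $27.51
Social Security tax: $2,750.86 × 0.05 = $137.54
Dental plan: $219.43
Union dues: $2,750.86 × 0.05 = $137.54
Total deductions = $143.04 + $495.49 + $220.10 + $27.51 + $27.51 + $137.54 + $219.43 + $137.54 = $1,408.16
Net pay = $2,750.86 − $1,408.16 = $1,342.70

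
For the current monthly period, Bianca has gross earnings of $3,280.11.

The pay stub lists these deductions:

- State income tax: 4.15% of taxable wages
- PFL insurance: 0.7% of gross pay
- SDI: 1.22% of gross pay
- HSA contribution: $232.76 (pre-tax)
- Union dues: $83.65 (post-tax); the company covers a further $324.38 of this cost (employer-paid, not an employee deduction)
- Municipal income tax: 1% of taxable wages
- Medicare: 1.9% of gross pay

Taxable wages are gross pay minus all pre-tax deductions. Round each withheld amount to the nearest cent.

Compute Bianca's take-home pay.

$2,681.46

HSA contribution: $232.76
Taxable wages = $3,280.11 − $232.76 = $3,047.35
Municipal income tax: $3,047.35 × 0.01 = $30.47
State income tax: $3,047.35 × 0.0415 = $126.47
PFL insurance: $3,280.11 × 0.007 = $22.96
SDI: $3,280.11 × 0.0122 = $40.02
Medicare: $3,280.11 × 0.019 = $62.32
Union dues: $83.65
(Employer's $324.38 toward union dues is not withheld from the employee.)
Total deductions = $232.76 + $30.47 + $126.47 + $22.96 + $40.02 + $62.32 + $83.65 = $598.65
Net pay = $3,280.11 − $598.65 = $2,681.46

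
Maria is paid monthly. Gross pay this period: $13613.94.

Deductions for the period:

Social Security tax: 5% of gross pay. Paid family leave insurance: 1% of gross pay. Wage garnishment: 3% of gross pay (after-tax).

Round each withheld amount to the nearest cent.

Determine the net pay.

Paid family leave insurance: $13613.94 × 0.01 = $136.14
Social Security tax: $13613.94 × 0.05 = $680.70
Wage garnishment: $13613.94 × 0.03 = $408.42
Total deductions = $136.14 + $680.70 + $408.42 = $1225.26
Net pay = $13613.94 − $1225.26 = $12388.68

$12388.68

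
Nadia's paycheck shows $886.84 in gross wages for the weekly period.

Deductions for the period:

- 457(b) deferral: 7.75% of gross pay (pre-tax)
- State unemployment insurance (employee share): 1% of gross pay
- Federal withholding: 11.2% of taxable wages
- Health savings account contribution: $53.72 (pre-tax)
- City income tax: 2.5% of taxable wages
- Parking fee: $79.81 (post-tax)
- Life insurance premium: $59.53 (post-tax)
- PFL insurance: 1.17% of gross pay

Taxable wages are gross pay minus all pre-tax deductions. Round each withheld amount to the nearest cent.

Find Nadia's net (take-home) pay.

457(b) deferral: $886.84 × 0.0775 = $68.73
Health savings account contribution: $53.72
Pre-tax total = $68.73 + $53.72 = $122.45
Taxable wages = $886.84 − $122.45 = $764.39
Federal withholding: $764.39 × 0.112 = $85.61
City income tax: $764.39 × 0.025 = $19.11
State unemployment insurance (employee share): $886.84 × 0.01 = $8.87
PFL insurance: $886.84 × 0.0117 = $10.38
Life insurance premium: $59.53
Parking fee: $79.81
Total deductions = $68.73 + $53.72 + $85.61 + $19.11 + $8.87 + $10.38 + $59.53 + $79.81 = $385.76
Net pay = $886.84 − $385.76 = $501.08

$501.08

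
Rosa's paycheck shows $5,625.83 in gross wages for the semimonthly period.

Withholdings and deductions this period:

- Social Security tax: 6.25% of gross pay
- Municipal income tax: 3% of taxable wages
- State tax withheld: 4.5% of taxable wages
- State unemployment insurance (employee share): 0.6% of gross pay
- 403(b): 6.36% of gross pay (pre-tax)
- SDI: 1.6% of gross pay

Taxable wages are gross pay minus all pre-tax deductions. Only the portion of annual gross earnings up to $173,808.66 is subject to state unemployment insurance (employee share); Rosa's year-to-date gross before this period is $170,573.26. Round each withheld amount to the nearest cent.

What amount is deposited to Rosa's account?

$4,411.90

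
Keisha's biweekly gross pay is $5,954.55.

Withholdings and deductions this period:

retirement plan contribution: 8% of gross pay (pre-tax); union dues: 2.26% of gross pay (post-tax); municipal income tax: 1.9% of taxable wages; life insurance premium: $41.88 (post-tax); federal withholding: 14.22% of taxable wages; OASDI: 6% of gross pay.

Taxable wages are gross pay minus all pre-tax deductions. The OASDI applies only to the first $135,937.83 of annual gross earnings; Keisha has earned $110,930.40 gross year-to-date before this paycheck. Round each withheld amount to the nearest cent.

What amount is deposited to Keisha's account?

Retirement plan contribution: $5,954.55 × 0.08 = $476.36
Taxable wages = $5,954.55 − $476.36 = $5,478.19
Municipal income tax: $5,478.19 × 0.019 = $104.09
Federal withholding: $5,478.19 × 0.1422 = $779.00
OASDI: cap not yet reached, full $5,954.55 is subject → $5,954.55 × 0.06 = $357.27
Union dues: $5,954.55 × 0.0226 = $134.57
Life insurance premium: $41.88
Total deductions = $476.36 + $104.09 + $779.00 + $357.27 + $134.57 + $41.88 = $1,893.17
Net pay = $5,954.55 − $1,893.17 = $4,061.38

$4,061.38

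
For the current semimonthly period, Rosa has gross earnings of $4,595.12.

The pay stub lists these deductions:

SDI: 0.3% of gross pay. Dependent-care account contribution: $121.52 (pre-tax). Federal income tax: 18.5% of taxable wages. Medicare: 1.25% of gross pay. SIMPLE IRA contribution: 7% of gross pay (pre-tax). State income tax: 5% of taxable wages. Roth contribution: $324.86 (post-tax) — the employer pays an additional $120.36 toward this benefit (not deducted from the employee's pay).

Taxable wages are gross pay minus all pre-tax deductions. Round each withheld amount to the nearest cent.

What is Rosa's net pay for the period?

SIMPLE IRA contribution: $4,595.12 × 0.07 = $321.66
Dependent-care account contribution: $121.52
Pre-tax total = $321.66 + $121.52 = $443.18
Taxable wages = $4,595.12 − $443.18 = $4,151.94
Federal income tax: $4,151.94 × 0.185 = $768.11
State income tax: $4,151.94 × 0.05 = $207.60
SDI: $4,595.12 × 0.003 = $13.79
Medicare: $4,595.12 × 0.0125 = $57.44
Roth contribution: $324.86
(Employer's $120.36 toward Roth contribution is not withheld from the employee.)
Total deductions = $321.66 + $121.52 + $768.11 + $207.60 + $13.79 + $57.44 + $324.86 = $1,814.98
Net pay = $4,595.12 − $1,814.98 = $2,780.14

$2,780.14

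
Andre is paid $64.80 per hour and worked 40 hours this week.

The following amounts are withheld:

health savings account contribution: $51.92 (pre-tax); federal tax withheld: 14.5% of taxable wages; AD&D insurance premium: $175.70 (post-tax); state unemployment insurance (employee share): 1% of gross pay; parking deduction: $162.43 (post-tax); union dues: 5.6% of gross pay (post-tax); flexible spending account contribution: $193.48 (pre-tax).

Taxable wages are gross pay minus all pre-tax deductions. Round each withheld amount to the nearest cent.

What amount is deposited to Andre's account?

$1,497.14

Gross pay: 40 × $64.80 = $2,592.00
Flexible spending account contribution: $193.48
Health savings account contribution: $51.92
Pre-tax total = $193.48 + $51.92 = $245.40
Taxable wages = $2,592.00 − $245.40 = $2,346.60
Federal tax withheld: $2,346.60 × 0.145 = $340.26
State unemployment insurance (employee share): $2,592.00 × 0.01 = $25.92
Union dues: $2,592.00 × 0.056 = $145.15
Parking deduction: $162.43
AD&D insurance premium: $175.70
Total deductions = $193.48 + $51.92 + $340.26 + $25.92 + $145.15 + $162.43 + $175.70 = $1,094.86
Net pay = $2,592.00 − $1,094.86 = $1,497.14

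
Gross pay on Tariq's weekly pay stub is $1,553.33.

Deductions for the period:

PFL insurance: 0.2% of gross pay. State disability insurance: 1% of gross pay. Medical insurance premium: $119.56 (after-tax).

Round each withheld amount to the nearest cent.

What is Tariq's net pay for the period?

$1,415.13

State disability insurance: $1,553.33 × 0.01 = $15.53
PFL insurance: $1,553.33 × 0.002 = $3.11
Medical insurance premium: $119.56
Total deductions = $15.53 + $3.11 + $119.56 = $138.20
Net pay = $1,553.33 − $138.20 = $1,415.13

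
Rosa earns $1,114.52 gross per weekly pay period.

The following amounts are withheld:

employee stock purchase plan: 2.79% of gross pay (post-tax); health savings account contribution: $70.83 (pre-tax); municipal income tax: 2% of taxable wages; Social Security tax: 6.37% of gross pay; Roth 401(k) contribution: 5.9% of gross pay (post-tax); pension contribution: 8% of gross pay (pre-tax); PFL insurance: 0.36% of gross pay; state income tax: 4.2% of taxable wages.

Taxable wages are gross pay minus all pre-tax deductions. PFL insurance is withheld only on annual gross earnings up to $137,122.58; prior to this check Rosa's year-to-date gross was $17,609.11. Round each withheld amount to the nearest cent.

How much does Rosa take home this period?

Pension contribution: $1,114.52 × 0.08 = $89.16
Health savings account contribution: $70.83
Pre-tax total = $89.16 + $70.83 = $159.99
Taxable wages = $1,114.52 − $159.99 = $954.53
Municipal income tax: $954.53 × 0.02 = $19.09
State income tax: $954.53 × 0.042 = $40.09
Social Security tax: $1,114.52 × 0.0637 = $70.99
PFL insurance: cap not yet reached, full $1,114.52 is subject → $1,114.52 × 0.0036 = $4.01
Employee stock purchase plan: $1,114.52 × 0.0279 = $31.10
Roth 401(k) contribution: $1,114.52 × 0.059 = $65.76
Total deductions = $89.16 + $70.83 + $19.09 + $40.09 + $70.99 + $4.01 + $31.10 + $65.76 = $391.03
Net pay = $1,114.52 − $391.03 = $723.49

$723.49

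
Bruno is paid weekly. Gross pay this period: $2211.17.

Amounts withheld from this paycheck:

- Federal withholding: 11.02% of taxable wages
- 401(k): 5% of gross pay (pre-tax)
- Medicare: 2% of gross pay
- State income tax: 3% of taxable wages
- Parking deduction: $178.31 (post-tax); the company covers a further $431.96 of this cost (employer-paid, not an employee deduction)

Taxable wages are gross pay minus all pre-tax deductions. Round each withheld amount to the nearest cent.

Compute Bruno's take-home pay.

401(k): $2211.17 × 0.05 = $110.56
Taxable wages = $2211.17 − $110.56 = $2100.61
Federal withholding: $2100.61 × 0.1102 = $231.49
State income tax: $2100.61 × 0.03 = $63.02
Medicare: $2211.17 × 0.02 = $44.22
Parking deduction: $178.31
(Employer's $431.96 toward parking deduction is not withheld from the employee.)
Total deductions = $110.56 + $231.49 + $63.02 + $44.22 + $178.31 = $627.60
Net pay = $2211.17 − $627.60 = $1583.57

$1583.57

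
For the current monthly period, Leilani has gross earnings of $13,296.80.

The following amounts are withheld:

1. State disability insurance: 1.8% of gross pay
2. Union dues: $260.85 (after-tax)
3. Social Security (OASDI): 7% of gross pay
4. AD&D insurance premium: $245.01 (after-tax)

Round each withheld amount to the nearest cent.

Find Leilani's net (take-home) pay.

Social Security (OASDI): $13,296.80 × 0.07 = $930.78
State disability insurance: $13,296.80 × 0.018 = $239.34
AD&D insurance premium: $245.01
Union dues: $260.85
Total deductions = $930.78 + $239.34 + $245.01 + $260.85 = $1,675.98
Net pay = $13,296.80 − $1,675.98 = $11,620.82

$11,620.82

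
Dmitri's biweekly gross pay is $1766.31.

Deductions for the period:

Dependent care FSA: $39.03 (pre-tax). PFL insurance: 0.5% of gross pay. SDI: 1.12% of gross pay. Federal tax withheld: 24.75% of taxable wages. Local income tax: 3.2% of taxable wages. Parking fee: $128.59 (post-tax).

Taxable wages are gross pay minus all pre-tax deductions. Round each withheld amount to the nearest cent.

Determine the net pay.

Dependent care FSA: $39.03
Taxable wages = $1766.31 − $39.03 = $1727.28
Federal tax withheld: $1727.28 × 0.2475 = $427.50
Local income tax: $1727.28 × 0.032 = $55.27
PFL insurance: $1766.31 × 0.005 = $8.83
SDI: $1766.31 × 0.0112 = $19.78
Parking fee: $128.59
Total deductions = $39.03 + $427.50 + $55.27 + $8.83 + $19.78 + $128.59 = $679.00
Net pay = $1766.31 − $679.00 = $1087.31

$1087.31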